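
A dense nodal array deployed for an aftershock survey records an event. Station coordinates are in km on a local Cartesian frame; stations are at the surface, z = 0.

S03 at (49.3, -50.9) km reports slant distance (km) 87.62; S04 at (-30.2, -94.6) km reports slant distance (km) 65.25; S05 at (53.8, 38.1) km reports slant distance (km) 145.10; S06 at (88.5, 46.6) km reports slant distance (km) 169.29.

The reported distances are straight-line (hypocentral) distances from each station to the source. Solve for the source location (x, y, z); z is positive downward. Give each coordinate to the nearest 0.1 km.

Each station gives a sphere (x−x_i)² + (y−y_i)² + z² = d_i² (stations at z=0).
Subtracting the S03 sphere from S04 and S05: z² cancels, leaving linear equations in x and y:
-159.0 x − 87.4 y = 8259.60
9.0 x + 178.0 y = -14052.00
Solving: x ≈ -8.797, y ≈ -78.499 km (keep extra digits for the depth step; rounded: -8.8, -78.5).
Then from the S03 sphere: z² = 87.62² − (x − 49.3)² − (y + 50.9)² with x = -8.797, y = -78.499, so z ≈ 59.500 ≈ 59.5 km.
Check against S06 (with the unrounded solution): distance 169.28 ≈ 169.29 km. ✓

(-8.8, -78.5, 59.5)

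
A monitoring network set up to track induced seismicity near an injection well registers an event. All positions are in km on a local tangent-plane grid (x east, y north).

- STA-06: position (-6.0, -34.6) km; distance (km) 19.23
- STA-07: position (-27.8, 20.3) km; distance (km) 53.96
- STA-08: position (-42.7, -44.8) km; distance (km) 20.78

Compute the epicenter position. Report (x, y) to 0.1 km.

x ≈ -25.2 km, y ≈ -33.6 km

Circle about each station: (x + 6.0)² + (y + 34.6)² = 19.23²; (x + 27.8)² + (y − 20.3)² = 53.96²; (x + 42.7)² + (y + 44.8)² = 20.78².
Subtracting the STA-06 equation from the STA-07 and STA-08 equations removes the quadratic terms:
-43.6 x + 109.8 y = -2590.12
-73.4 x − 20.4 y = 2535.15
Solving the 2×2 system: x ≈ -25.2, y ≈ -33.6 km.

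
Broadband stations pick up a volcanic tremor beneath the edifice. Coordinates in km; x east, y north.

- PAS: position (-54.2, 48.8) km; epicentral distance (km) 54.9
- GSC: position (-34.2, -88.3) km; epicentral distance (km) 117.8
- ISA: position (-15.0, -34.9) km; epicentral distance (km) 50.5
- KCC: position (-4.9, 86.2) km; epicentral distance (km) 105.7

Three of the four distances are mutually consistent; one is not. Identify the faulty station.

Solve using three stations at a time. Using PAS, ISA, KCC (subtract circle equations pairwise → linear system) gives (x, y) ≈ (-56.5, -6.1).
Distances from that point to each station vs reported:
  PAS: calculated 54.9 vs reported 54.9 → residual 0.0 km
  GSC: calculated 85.2 vs reported 117.8 → residual 32.6 km
  ISA: calculated 50.5 vs reported 50.5 → residual 0.0 km
  KCC: calculated 105.7 vs reported 105.7 → residual 0.0 km
PAS, ISA, KCC are mutually consistent (residuals ≈ 0); GSC is off by 32.6 km.

GSC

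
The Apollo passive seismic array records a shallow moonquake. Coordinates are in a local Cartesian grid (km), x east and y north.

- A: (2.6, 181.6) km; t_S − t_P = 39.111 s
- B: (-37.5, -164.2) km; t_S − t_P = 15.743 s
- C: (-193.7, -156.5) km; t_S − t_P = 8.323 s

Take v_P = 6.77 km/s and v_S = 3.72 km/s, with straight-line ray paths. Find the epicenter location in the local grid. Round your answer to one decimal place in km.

Distance from S−P lag: d = Δt · v_P v_S / (v_P − v_S) = Δt · (6.77·3.72)/(6.77−3.72) ≈ 8.2572·Δt.
So d_A = 322.95, d_B = 129.99, d_C = 68.72 km.
Circle about each station: (x − 2.6)² + (y − 181.6)² = 322.95²; (x + 37.5)² + (y + 164.2)² = 129.99²; (x + 193.7)² + (y + 156.5)² = 68.72².
Subtracting pairs of circle equations eliminates x²+y² and gives linear equations (the radical axes):
-80.2 x − 691.6 y = 82781.87
-392.6 x − 676.2 y = 128600.88
Solving the 2×2 system: x ≈ -151.7, y ≈ -102.1 km.

x ≈ -151.7 km, y ≈ -102.1 km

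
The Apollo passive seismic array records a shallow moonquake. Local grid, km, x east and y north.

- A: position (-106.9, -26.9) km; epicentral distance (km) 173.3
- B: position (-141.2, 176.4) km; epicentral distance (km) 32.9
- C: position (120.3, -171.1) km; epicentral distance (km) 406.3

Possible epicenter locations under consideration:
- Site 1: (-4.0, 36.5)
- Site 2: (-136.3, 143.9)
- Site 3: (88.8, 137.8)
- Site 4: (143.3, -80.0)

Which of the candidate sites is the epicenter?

For each candidate, compare |candidate − station| to the reported distance:
Site 1: residuals A 52.4, B 163.0, C 164.3 → max 164.3 km
Site 2: residuals A 0.0, B 0.0, C 0.0 → max 0.0 km
Site 3: residuals A 82.5, B 200.3, C 95.8 → max 200.3 km
Site 4: residuals A 82.5, B 350.1, C 312.3 → max 350.1 km
Only Site 2 has all residuals ≈ 0.

Site 2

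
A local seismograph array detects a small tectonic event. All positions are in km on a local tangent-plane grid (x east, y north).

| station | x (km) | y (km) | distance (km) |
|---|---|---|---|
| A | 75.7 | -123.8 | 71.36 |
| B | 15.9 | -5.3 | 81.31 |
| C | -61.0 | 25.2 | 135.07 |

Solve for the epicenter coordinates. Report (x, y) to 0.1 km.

14.8 km east, -86.6 km north

Circle about each station: (x − 75.7)² + (y + 123.8)² = 71.36²; (x − 15.9)² + (y + 5.3)² = 81.31²; (x + 61.0)² + (y − 25.2)² = 135.07².
Subtracting the A equation from the B and C equations removes the quadratic terms:
-119.6 x + 237.0 y = -22295.10
-273.4 x + 298.0 y = -29852.55
Solving the 2×2 system: x ≈ 14.8, y ≈ -86.6 km.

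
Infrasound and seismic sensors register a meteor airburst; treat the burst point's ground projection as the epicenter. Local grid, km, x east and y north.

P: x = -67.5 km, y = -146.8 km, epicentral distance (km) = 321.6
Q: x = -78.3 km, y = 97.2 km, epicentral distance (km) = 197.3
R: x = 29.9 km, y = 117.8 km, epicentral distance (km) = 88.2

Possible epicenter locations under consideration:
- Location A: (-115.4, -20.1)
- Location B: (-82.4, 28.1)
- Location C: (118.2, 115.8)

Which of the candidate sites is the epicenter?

Location C

For each candidate, compare |candidate − station| to the reported distance:
Location A: residuals P 186.1, Q 74.3, R 112.1 → max 186.1 km
Location B: residuals P 146.1, Q 128.1, R 55.5 → max 146.1 km
Location C: residuals P 0.0, Q 0.1, R 0.1 → max 0.1 km
Only Location C has all residuals ≈ 0.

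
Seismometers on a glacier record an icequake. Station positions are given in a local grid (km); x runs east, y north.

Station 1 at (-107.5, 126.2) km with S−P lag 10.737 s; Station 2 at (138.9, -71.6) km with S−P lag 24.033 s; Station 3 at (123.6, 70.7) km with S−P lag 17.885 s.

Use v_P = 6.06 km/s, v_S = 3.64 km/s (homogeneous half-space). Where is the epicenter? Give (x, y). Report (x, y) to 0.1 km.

(-38.8, 56.5)

Distance from S−P lag: d = Δt · v_P v_S / (v_P − v_S) = Δt · (6.06·3.64)/(6.06−3.64) ≈ 9.1150·Δt.
So d_Station 1 = 97.87, d_Station 2 = 219.06, d_Station 3 = 163.02 km.
Circle about each station: (x + 107.5)² + (y − 126.2)² = 97.87²; (x − 138.9)² + (y + 71.6)² = 219.06²; (x − 123.6)² + (y − 70.7)² = 163.02².
Subtracting the Station 1 equation from the Station 2 and Station 3 equations removes the quadratic terms:
492.8 x − 395.6 y = -41471.67
462.2 x − 111.0 y = -24204.22
Solving the 2×2 system: x ≈ -38.8, y ≈ 56.5 km.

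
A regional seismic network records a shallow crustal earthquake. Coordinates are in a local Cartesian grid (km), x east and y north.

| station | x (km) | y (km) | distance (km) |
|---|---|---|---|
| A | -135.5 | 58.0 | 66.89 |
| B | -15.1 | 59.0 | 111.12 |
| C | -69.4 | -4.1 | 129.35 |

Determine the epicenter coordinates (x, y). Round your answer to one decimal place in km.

Circle about each station: (x + 135.5)² + (y − 58.0)² = 66.89²; (x + 15.1)² + (y − 59.0)² = 111.12²; (x + 69.4)² + (y + 4.1)² = 129.35².
Subtracting the A equation from the B and C equations removes the quadratic terms:
240.8 x + 2.0 y = -25888.62
132.2 x − 124.2 y = -29148.23
Solving the 2×2 system: x ≈ -108.5, y ≈ 119.2 km.
Check against A (with the unrounded x, y): √((x + 135.5)²+(y − 58.0)²) = 66.89 ≈ 66.89 km. ✓

(-108.5, 119.2)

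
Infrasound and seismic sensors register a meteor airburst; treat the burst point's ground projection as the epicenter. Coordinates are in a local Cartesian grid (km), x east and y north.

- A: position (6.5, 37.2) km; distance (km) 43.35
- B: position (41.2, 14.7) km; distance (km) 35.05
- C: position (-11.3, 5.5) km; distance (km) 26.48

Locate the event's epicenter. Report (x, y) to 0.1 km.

(12.7, -5.7)

Circle about each station: (x − 6.5)² + (y − 37.2)² = 43.35²; (x − 41.2)² + (y − 14.7)² = 35.05²; (x + 11.3)² + (y − 5.5)² = 26.48².
Subtracting the A equation from the B and C equations removes the quadratic terms:
69.4 x − 45.0 y = 1138.16
-35.6 x − 63.4 y = -90.12
Solving the 2×2 system: x ≈ 12.7, y ≈ -5.7 km.
Check against A (with the unrounded x, y): √((x − 6.5)²+(y − 37.2)²) = 43.35 ≈ 43.35 km. ✓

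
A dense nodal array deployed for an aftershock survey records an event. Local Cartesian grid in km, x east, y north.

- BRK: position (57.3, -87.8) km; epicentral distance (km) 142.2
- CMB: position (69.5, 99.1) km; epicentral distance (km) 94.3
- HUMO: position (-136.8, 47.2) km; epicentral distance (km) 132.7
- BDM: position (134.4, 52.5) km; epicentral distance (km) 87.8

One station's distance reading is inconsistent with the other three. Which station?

BDM

Solve using three stations at a time. Using BRK, CMB, HUMO (subtract circle equations pairwise → linear system) gives (x, y) ≈ (-4.3, 40.4).
Distances from that point to each station vs reported:
  BRK: calculated 142.2 vs reported 142.2 → residual 0.0 km
  CMB: calculated 94.3 vs reported 94.3 → residual 0.0 km
  HUMO: calculated 132.7 vs reported 132.7 → residual 0.0 km
  BDM: calculated 139.2 vs reported 87.8 → residual 51.4 km
BRK, CMB, HUMO are mutually consistent (residuals ≈ 0); BDM is off by 51.4 km.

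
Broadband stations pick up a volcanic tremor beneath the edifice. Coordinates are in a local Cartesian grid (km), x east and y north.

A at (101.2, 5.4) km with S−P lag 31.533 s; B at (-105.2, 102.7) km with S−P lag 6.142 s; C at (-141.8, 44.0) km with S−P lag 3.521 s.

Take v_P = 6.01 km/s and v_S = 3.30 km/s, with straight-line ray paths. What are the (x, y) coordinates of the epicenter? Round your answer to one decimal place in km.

Distance from S−P lag: d = Δt · v_P v_S / (v_P − v_S) = Δt · (6.01·3.30)/(6.01−3.30) ≈ 7.3185·Δt.
So d_A = 230.77, d_B = 44.95, d_C = 25.77 km.
Circle about each station: (x − 101.2)² + (y − 5.4)² = 230.77²; (x + 105.2)² + (y − 102.7)² = 44.95²; (x + 141.8)² + (y − 44.0)² = 25.77².
Subtracting pairs of circle equations eliminates x²+y² and gives linear equations (the radical axes):
-412.8 x + 194.6 y = 62578.02
-486.0 x + 77.2 y = 64363.34
Solving the 2×2 system: x ≈ -122.7, y ≈ 61.3 km.
Check against A (with the unrounded x, y): √((x − 101.2)²+(y − 5.4)²) = 230.77 ≈ 230.77 km. ✓

(-122.7, 61.3)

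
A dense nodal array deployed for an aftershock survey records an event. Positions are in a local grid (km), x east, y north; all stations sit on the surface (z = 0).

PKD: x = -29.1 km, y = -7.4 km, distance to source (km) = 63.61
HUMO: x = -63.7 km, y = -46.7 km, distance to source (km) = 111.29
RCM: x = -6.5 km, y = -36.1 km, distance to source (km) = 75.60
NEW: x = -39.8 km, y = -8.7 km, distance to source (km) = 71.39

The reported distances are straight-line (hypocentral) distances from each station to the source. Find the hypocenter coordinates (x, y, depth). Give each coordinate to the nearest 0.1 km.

x ≈ 10.1 km, y ≈ 29.3 km, depth ≈ 34.1 km

Each station gives a sphere (x−x_i)² + (y−y_i)² + z² = d_i² (stations at z=0).
Subtracting the PKD sphere from HUMO and RCM: z² cancels, leaving linear equations in x and y:
-69.2 x − 78.6 y = -3002.22
45.2 x − 57.4 y = -1225.24
Solving: x ≈ 10.103, y ≈ 29.301 km (keep extra digits for the depth step; rounded: 10.1, 29.3).
Then from the PKD sphere: z² = 63.61² − (x + 29.1)² − (y + 7.4)² with x = 10.103, y = 29.301, so z ≈ 34.094 ≈ 34.1 km.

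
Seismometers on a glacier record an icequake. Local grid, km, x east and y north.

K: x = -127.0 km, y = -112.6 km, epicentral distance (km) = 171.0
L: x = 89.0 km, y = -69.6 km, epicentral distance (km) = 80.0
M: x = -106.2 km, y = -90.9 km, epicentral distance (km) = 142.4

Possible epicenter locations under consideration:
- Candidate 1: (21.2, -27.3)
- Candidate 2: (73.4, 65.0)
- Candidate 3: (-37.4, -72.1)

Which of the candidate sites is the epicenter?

For each candidate, compare |candidate − station| to the reported distance:
Candidate 1: residuals K 0.0, L 0.1, M 0.0 → max 0.1 km
Candidate 2: residuals K 96.8, L 55.5, M 95.4 → max 96.8 km
Candidate 3: residuals K 72.7, L 46.4, M 71.1 → max 72.7 km
Only Candidate 1 has all residuals ≈ 0.

Candidate 1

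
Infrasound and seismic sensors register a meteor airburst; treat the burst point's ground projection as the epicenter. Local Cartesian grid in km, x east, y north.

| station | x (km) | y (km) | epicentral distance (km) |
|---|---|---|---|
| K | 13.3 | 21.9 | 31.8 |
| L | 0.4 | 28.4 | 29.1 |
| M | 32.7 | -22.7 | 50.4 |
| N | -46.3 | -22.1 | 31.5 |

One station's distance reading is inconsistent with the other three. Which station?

N

Solve using three stations at a time. Using K, L, M (subtract circle equations pairwise → linear system) gives (x, y) ≈ (-11.3, 1.8).
Distances from that point to each station vs reported:
  K: calculated 31.7 vs reported 31.8 → residual 0.1 km
  L: calculated 29.0 vs reported 29.1 → residual 0.1 km
  M: calculated 50.4 vs reported 50.4 → residual 0.0 km
  N: calculated 42.4 vs reported 31.5 → residual 10.9 km
K, L, M are mutually consistent (residuals ≈ 0); N is off by 10.9 km.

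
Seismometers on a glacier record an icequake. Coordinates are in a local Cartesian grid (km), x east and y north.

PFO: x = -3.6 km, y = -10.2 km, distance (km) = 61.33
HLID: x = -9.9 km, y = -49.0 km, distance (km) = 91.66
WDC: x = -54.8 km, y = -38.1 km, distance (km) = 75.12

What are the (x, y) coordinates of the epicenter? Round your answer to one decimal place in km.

x ≈ -43.7 km, y ≈ 36.2 km

Circle about each station: (x + 3.6)² + (y + 10.2)² = 61.33²; (x + 9.9)² + (y + 49.0)² = 91.66²; (x + 54.8)² + (y + 38.1)² = 75.12².
Subtracting the PFO equation from the HLID and WDC equations removes the quadratic terms:
-12.6 x − 77.6 y = -2258.18
-102.4 x − 55.8 y = 2456.00
Solving the 2×2 system: x ≈ -43.7, y ≈ 36.2 km.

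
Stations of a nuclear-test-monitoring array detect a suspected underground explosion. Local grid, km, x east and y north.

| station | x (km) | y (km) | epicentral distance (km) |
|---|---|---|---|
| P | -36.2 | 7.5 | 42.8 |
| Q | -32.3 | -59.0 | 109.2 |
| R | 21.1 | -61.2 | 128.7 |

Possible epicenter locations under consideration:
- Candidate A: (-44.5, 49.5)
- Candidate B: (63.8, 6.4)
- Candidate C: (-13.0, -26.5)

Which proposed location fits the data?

Candidate A

For each candidate, compare |candidate − station| to the reported distance:
Candidate A: residuals P 0.0, Q 0.0, R 0.0 → max 0.0 km
Candidate B: residuals P 57.2, Q 7.0, R 48.7 → max 57.2 km
Candidate C: residuals P 1.6, Q 71.4, R 80.0 → max 80.0 km
Only Candidate A has all residuals ≈ 0.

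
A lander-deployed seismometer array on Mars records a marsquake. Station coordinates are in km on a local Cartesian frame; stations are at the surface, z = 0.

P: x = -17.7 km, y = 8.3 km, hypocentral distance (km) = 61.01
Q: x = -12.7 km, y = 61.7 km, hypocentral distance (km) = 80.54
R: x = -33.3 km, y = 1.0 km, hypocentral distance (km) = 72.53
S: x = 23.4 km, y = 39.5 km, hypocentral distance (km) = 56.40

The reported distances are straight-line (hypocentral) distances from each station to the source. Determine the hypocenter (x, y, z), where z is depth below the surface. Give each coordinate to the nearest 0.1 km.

(23.4, 5.5, 45.0)

Each station gives a sphere (x−x_i)² + (y−y_i)² + z² = d_i² (stations at z=0).
Subtracting the P sphere from Q and R: z² cancels, leaving linear equations in x and y:
10.0 x + 106.8 y = 821.53
-31.2 x − 14.6 y = -810.67
Solving: x ≈ 23.409, y ≈ 5.500 km (keep extra digits for the depth step; rounded: 23.4, 5.5).
Then from the P sphere: z² = 61.01² − (x + 17.7)² − (y − 8.3)² with x = 23.409, y = 5.500, so z ≈ 44.994 ≈ 45.0 km.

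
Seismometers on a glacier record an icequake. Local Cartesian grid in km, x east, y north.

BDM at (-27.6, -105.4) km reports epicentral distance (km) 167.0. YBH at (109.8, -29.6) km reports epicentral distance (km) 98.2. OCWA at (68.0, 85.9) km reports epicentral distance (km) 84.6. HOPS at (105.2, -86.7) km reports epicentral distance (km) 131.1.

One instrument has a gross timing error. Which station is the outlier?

Solve using three stations at a time. Using YBH, OCWA, HOPS (subtract circle equations pairwise → linear system) gives (x, y) ≈ (22.2, 14.8).
Distances from that point to each station vs reported:
  BDM: calculated 130.1 vs reported 167.0 → residual 36.9 km
  YBH: calculated 98.2 vs reported 98.2 → residual 0.0 km
  OCWA: calculated 84.6 vs reported 84.6 → residual 0.0 km
  HOPS: calculated 131.1 vs reported 131.1 → residual 0.0 km
YBH, OCWA, HOPS are mutually consistent (residuals ≈ 0); BDM is off by 36.9 km.

BDM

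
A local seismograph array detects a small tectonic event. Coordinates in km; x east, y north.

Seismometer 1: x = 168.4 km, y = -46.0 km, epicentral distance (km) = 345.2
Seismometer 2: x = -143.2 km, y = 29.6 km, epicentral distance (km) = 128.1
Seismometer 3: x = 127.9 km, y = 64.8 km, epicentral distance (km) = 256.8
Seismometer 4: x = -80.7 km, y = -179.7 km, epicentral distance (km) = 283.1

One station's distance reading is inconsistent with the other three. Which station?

Seismometer 4

Solve using three stations at a time. Using Seismometer 1, Seismometer 2, Seismometer 3 (subtract circle equations pairwise → linear system) gives (x, y) ≈ (-112.9, 154.1).
Distances from that point to each station vs reported:
  Seismometer 1: calculated 345.2 vs reported 345.2 → residual 0.0 km
  Seismometer 2: calculated 128.2 vs reported 128.1 → residual 0.1 km
  Seismometer 3: calculated 256.8 vs reported 256.8 → residual 0.0 km
  Seismometer 4: calculated 335.4 vs reported 283.1 → residual 52.3 km
Seismometer 1, Seismometer 2, Seismometer 3 are mutually consistent (residuals ≈ 0); Seismometer 4 is off by 52.3 km.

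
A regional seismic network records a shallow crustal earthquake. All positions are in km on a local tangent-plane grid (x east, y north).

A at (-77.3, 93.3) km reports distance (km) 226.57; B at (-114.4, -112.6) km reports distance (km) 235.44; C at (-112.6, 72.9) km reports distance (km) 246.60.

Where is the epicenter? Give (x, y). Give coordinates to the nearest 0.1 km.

108.4 km east, -36.5 km north

Circle about each station: (x + 77.3)² + (y − 93.3)² = 226.57²; (x + 114.4)² + (y + 112.6)² = 235.44²; (x + 112.6)² + (y − 72.9)² = 246.60².
Subtracting the A equation from the B and C equations removes the quadratic terms:
-74.2 x − 411.8 y = 6987.91
-70.6 x − 40.8 y = -6164.61
Solving the 2×2 system: x ≈ 108.4, y ≈ -36.5 km.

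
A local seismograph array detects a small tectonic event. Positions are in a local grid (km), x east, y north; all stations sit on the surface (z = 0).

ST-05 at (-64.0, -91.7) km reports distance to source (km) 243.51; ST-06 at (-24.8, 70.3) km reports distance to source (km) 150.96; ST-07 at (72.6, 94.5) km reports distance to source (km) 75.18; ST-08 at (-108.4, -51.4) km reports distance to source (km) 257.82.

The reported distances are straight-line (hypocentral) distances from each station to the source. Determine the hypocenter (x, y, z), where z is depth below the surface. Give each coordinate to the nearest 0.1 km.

(116.7, 63.0, 52.1)

Each station gives a sphere (x−x_i)² + (y−y_i)² + z² = d_i² (stations at z=0).
Subtracting the ST-05 sphere from ST-06 and ST-07: z² cancels, leaving linear equations in x and y:
78.4 x + 324.0 y = 29560.44
273.2 x + 372.4 y = 55341.21
Solving: x ≈ 116.692, y ≈ 62.999 km (keep extra digits for the depth step; rounded: 116.7, 63.0).
Then from the ST-05 sphere: z² = 243.51² − (x + 64.0)² − (y + 91.7)² with x = 116.692, y = 62.999, so z ≈ 52.113 ≈ 52.1 km.
Check against ST-08 (with the unrounded solution): distance 257.82 ≈ 257.82 km. ✓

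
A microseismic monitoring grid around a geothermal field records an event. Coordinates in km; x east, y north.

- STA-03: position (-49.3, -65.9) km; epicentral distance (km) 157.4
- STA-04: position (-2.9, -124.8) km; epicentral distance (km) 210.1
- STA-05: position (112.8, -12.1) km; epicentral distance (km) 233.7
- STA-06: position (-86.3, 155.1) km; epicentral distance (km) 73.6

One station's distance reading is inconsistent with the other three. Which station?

STA-04

Solve using three stations at a time. Using STA-03, STA-05, STA-06 (subtract circle equations pairwise → linear system) gives (x, y) ≈ (-100.7, 82.9).
Distances from that point to each station vs reported:
  STA-03: calculated 157.4 vs reported 157.4 → residual 0.0 km
  STA-04: calculated 229.6 vs reported 210.1 → residual 19.5 km
  STA-05: calculated 233.7 vs reported 233.7 → residual 0.0 km
  STA-06: calculated 73.7 vs reported 73.6 → residual 0.1 km
STA-03, STA-05, STA-06 are mutually consistent (residuals ≈ 0); STA-04 is off by 19.5 km.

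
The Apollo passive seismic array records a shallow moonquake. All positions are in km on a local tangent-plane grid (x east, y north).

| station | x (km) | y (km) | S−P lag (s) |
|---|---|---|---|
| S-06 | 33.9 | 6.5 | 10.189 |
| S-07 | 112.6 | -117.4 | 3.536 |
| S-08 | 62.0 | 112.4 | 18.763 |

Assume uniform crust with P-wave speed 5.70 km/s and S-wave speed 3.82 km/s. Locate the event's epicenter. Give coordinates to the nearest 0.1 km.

(73.7, -104.6)

Distance from S−P lag: d = Δt · v_P v_S / (v_P − v_S) = Δt · (5.70·3.82)/(5.70−3.82) ≈ 11.5819·Δt.
So d_S-06 = 118.01, d_S-07 = 40.95, d_S-08 = 217.31 km.
Circle about each station: (x − 33.9)² + (y − 6.5)² = 118.01²; (x − 112.6)² + (y + 117.4)² = 40.95²; (x − 62.0)² + (y − 112.4)² = 217.31².
Subtracting the S-06 equation from the S-07 and S-08 equations removes the quadratic terms:
157.4 x − 247.8 y = 37519.52
56.2 x + 211.8 y = -18010.98
Solving the 2×2 system: x ≈ 73.7, y ≈ -104.6 km.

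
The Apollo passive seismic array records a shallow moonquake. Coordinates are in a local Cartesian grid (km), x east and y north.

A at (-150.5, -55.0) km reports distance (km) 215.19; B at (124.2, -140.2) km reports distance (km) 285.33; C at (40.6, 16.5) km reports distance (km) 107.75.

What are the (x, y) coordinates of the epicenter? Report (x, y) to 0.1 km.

Circle about each station: (x + 150.5)² + (y + 55.0)² = 215.19²; (x − 124.2)² + (y + 140.2)² = 285.33²; (x − 40.6)² + (y − 16.5)² = 107.75².
Subtracting the A equation from the B and C equations removes the quadratic terms:
549.4 x − 170.4 y = -25700.04
382.2 x + 143.0 y = 10942.03
Solving the 2×2 system: x ≈ -12.6, y ≈ 110.2 km.

-12.6 km east, 110.2 km north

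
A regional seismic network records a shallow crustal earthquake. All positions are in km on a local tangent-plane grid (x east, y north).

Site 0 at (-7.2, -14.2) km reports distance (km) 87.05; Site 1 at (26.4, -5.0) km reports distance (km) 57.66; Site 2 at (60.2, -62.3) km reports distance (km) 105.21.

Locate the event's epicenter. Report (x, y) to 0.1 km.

(58.5, 42.9)

Circle about each station: (x + 7.2)² + (y + 14.2)² = 87.05²; (x − 26.4)² + (y + 5.0)² = 57.66²; (x − 60.2)² + (y + 62.3)² = 105.21².
Subtracting the Site 0 equation from the Site 1 and Site 2 equations removes the quadratic terms:
67.2 x + 18.4 y = 4721.51
134.8 x − 96.2 y = 3760.41
Solving the 2×2 system: x ≈ 58.5, y ≈ 42.9 km.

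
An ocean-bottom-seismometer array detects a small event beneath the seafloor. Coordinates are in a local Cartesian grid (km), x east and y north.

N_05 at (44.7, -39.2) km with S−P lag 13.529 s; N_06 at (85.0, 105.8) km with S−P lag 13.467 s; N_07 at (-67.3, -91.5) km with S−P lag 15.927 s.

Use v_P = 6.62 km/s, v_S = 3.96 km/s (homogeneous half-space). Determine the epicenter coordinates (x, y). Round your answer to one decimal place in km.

x ≈ -40.7 km, y ≈ 63.2 km

Distance from S−P lag: d = Δt · v_P v_S / (v_P − v_S) = Δt · (6.62·3.96)/(6.62−3.96) ≈ 9.8553·Δt.
So d_N_05 = 133.33, d_N_06 = 132.72, d_N_07 = 156.97 km.
Circle about each station: (x − 44.7)² + (y + 39.2)² = 133.33²; (x − 85.0)² + (y − 105.8)² = 132.72²; (x + 67.3)² + (y + 91.5)² = 156.97².
Subtracting pairs of circle equations eliminates x²+y² and gives linear equations (the radical axes):
80.6 x + 290.0 y = 15046.20
-224.0 x − 104.6 y = 2504.12
Solving the 2×2 system: x ≈ -40.7, y ≈ 63.2 km.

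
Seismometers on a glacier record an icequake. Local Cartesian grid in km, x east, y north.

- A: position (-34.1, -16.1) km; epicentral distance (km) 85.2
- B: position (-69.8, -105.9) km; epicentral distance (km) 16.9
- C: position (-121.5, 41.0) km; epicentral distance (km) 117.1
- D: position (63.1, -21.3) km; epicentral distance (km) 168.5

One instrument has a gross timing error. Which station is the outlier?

Solve using three stations at a time. Using A, C, D (subtract circle equations pairwise → linear system) gives (x, y) ≈ (-97.2, -73.7).
Distances from that point to each station vs reported:
  A: calculated 85.4 vs reported 85.2 → residual 0.2 km
  B: calculated 42.3 vs reported 16.9 → residual 25.4 km
  C: calculated 117.2 vs reported 117.1 → residual 0.1 km
  D: calculated 168.6 vs reported 168.5 → residual 0.1 km
A, C, D are mutually consistent (residuals ≈ 0); B is off by 25.4 km.

B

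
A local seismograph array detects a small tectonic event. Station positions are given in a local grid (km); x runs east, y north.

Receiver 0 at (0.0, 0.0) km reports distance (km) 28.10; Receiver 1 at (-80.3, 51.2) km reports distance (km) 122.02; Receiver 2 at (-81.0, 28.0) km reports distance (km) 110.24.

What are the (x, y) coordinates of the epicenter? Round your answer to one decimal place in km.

x ≈ 17.1 km, y ≈ -22.3 km

Circle about each station: x² + y² = 28.10²; (x + 80.3)² + (y − 51.2)² = 122.02²; (x + 81.0)² + (y − 28.0)² = 110.24².
Subtracting the Receiver 0 equation from the Receiver 1 and Receiver 2 equations removes the quadratic terms:
-160.6 x + 102.4 y = -5029.74
-162.0 x + 56.0 y = -4018.25
Solving the 2×2 system: x ≈ 17.1, y ≈ -22.3 km.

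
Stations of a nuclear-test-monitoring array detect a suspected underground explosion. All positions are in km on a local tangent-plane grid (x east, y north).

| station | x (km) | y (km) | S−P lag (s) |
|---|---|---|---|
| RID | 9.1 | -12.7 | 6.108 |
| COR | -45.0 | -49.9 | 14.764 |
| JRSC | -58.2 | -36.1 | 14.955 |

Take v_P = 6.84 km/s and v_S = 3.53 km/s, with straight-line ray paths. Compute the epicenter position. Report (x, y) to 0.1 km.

Distance from S−P lag: d = Δt · v_P v_S / (v_P − v_S) = Δt · (6.84·3.53)/(6.84−3.53) ≈ 7.2946·Δt.
So d_RID = 44.56, d_COR = 107.70, d_JRSC = 109.09 km.
Circle about each station: (x − 9.1)² + (y + 12.7)² = 44.56²; (x + 45.0)² + (y + 49.9)² = 107.70²; (x + 58.2)² + (y + 36.1)² = 109.09².
Subtracting the RID equation from the COR and JRSC equations removes the quadratic terms:
-108.2 x − 74.4 y = -5342.79
-134.6 x − 46.8 y = -5468.68
Solving the 2×2 system: x ≈ 31.7, y ≈ 25.7 km.

(31.7, 25.7)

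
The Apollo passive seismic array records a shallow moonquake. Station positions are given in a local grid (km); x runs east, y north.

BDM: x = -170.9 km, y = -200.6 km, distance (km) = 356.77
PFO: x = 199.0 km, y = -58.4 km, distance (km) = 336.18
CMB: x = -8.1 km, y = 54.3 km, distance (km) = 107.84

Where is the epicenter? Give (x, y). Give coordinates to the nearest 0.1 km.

x ≈ -71.0 km, y ≈ 141.9 km

Circle about each station: (x + 170.9)² + (y + 200.6)² = 356.77²; (x − 199.0)² + (y + 58.4)² = 336.18²; (x + 8.1)² + (y − 54.3)² = 107.84².
Subtracting pairs of circle equations eliminates x²+y² and gives linear equations (the radical axes):
739.8 x + 284.4 y = -12167.77
325.6 x + 509.8 y = 49222.30
Solving the 2×2 system: x ≈ -71.0, y ≈ 141.9 km.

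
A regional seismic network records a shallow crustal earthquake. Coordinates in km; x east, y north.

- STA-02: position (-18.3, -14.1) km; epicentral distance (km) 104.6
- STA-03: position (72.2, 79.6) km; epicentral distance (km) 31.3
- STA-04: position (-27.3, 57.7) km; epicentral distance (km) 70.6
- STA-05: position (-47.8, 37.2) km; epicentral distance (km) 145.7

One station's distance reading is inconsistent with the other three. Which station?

STA-05

Solve using three stations at a time. Using STA-02, STA-03, STA-04 (subtract circle equations pairwise → linear system) gives (x, y) ≈ (42.0, 71.4).
Distances from that point to each station vs reported:
  STA-02: calculated 104.6 vs reported 104.6 → residual 0.0 km
  STA-03: calculated 31.3 vs reported 31.3 → residual 0.0 km
  STA-04: calculated 70.6 vs reported 70.6 → residual 0.0 km
  STA-05: calculated 96.1 vs reported 145.7 → residual 49.6 km
STA-02, STA-03, STA-04 are mutually consistent (residuals ≈ 0); STA-05 is off by 49.6 km.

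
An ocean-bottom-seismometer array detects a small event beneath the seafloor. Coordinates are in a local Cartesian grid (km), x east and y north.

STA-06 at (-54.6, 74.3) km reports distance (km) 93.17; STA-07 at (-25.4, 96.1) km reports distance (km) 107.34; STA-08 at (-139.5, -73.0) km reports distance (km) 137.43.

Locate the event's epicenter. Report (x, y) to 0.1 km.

Circle about each station: (x + 54.6)² + (y − 74.3)² = 93.17²; (x + 25.4)² + (y − 96.1)² = 107.34²; (x + 139.5)² + (y + 73.0)² = 137.43².
Subtracting the STA-06 equation from the STA-07 and STA-08 equations removes the quadratic terms:
58.4 x + 43.6 y = -1462.51
-169.8 x − 294.6 y = 6081.24
Solving the 2×2 system: x ≈ -16.9, y ≈ -10.9 km.

-16.9 km east, -10.9 km north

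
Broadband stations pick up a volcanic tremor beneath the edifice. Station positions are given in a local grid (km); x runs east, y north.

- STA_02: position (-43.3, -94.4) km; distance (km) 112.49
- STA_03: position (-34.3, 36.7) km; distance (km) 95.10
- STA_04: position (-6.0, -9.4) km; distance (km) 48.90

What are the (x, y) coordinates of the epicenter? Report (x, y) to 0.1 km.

(41.6, -20.6)

Circle about each station: (x + 43.3)² + (y + 94.4)² = 112.49²; (x + 34.3)² + (y − 36.7)² = 95.10²; (x + 6.0)² + (y + 9.4)² = 48.90².
Subtracting the STA_02 equation from the STA_03 and STA_04 equations removes the quadratic terms:
18.0 x + 262.2 y = -4652.88
74.6 x + 170.0 y = -399.10
Solving the 2×2 system: x ≈ 41.6, y ≈ -20.6 km.
Check against STA_02 (with the unrounded x, y): √((x + 43.3)²+(y + 94.4)²) = 112.49 ≈ 112.49 km. ✓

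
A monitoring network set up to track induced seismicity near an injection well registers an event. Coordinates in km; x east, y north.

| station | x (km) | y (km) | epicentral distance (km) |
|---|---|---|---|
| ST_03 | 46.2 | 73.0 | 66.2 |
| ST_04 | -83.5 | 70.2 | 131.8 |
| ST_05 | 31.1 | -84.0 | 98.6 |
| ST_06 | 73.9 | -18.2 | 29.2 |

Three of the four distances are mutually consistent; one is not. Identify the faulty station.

Solve using three stations at a time. Using ST_03, ST_05, ST_06 (subtract circle equations pairwise → linear system) gives (x, y) ≈ (63.5, 9.1).
Distances from that point to each station vs reported:
  ST_03: calculated 66.2 vs reported 66.2 → residual 0.0 km
  ST_04: calculated 159.2 vs reported 131.8 → residual 27.4 km
  ST_05: calculated 98.6 vs reported 98.6 → residual 0.0 km
  ST_06: calculated 29.2 vs reported 29.2 → residual 0.0 km
ST_03, ST_05, ST_06 are mutually consistent (residuals ≈ 0); ST_04 is off by 27.4 km.

ST_04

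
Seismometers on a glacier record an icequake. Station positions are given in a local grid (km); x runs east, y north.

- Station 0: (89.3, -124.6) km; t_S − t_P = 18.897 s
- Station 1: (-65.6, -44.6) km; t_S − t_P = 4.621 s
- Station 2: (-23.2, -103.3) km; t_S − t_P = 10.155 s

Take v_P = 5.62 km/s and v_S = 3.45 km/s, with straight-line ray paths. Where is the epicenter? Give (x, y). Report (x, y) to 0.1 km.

Distance from S−P lag: d = Δt · v_P v_S / (v_P − v_S) = Δt · (5.62·3.45)/(5.62−3.45) ≈ 8.9350·Δt.
So d_Station 0 = 168.85, d_Station 1 = 41.29, d_Station 2 = 90.74 km.
Circle about each station: (x − 89.3)² + (y + 124.6)² = 168.85²; (x + 65.6)² + (y + 44.6)² = 41.29²; (x + 23.2)² + (y + 103.3)² = 90.74².
Subtracting the Station 0 equation from the Station 1 and Station 2 equations removes the quadratic terms:
-309.8 x + 160.0 y = 9598.33
-225.0 x + 42.6 y = 7986.05
Solving the 2×2 system: x ≈ -38.1, y ≈ -13.8 km.
Check against Station 0 (with the unrounded x, y): √((x − 89.3)²+(y + 124.6)²) = 168.85 ≈ 168.85 km. ✓

x ≈ -38.1 km, y ≈ -13.8 km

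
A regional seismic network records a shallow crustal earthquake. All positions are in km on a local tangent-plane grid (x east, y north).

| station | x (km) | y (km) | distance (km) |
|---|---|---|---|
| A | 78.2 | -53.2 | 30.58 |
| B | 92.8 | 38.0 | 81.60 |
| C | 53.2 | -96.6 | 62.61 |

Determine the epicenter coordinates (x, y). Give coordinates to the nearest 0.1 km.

Circle about each station: (x − 78.2)² + (y + 53.2)² = 30.58²; (x − 92.8)² + (y − 38.0)² = 81.60²; (x − 53.2)² + (y + 96.6)² = 62.61².
Subtracting the A equation from the B and C equations removes the quadratic terms:
29.2 x + 182.4 y = -4613.06
-50.0 x − 86.8 y = 231.44
Solving the 2×2 system: x ≈ 54.4, y ≈ -34.0 km.

x ≈ 54.4 km, y ≈ -34.0 km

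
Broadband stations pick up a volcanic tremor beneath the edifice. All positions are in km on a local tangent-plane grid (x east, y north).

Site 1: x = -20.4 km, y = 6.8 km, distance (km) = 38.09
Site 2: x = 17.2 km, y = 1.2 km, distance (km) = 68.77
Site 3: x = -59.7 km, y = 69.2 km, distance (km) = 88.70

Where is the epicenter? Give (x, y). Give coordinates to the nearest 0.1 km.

Circle about each station: (x + 20.4)² + (y − 6.8)² = 38.09²; (x − 17.2)² + (y − 1.2)² = 68.77²; (x + 59.7)² + (y − 69.2)² = 88.70².
Subtracting pairs of circle equations eliminates x²+y² and gives linear equations (the radical axes):
75.2 x − 11.2 y = -3443.58
-78.6 x + 124.8 y = 1473.49
Solving the 2×2 system: x ≈ -48.6, y ≈ -18.8 km.
Check against Site 1 (with the unrounded x, y): √((x + 20.4)²+(y − 6.8)²) = 38.08 ≈ 38.09 km. ✓

(-48.6, -18.8)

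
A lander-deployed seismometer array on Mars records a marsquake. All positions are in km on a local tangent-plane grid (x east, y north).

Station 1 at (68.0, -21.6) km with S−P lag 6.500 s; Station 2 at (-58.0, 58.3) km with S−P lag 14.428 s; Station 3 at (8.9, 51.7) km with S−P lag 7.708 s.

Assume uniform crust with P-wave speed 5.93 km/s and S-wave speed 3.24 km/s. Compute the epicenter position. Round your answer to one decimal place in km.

26.7 km east, -0.4 km north

Distance from S−P lag: d = Δt · v_P v_S / (v_P − v_S) = Δt · (5.93·3.24)/(5.93−3.24) ≈ 7.1425·Δt.
So d_Station 1 = 46.43, d_Station 2 = 103.05, d_Station 3 = 55.05 km.
Circle about each station: (x − 68.0)² + (y + 21.6)² = 46.43²; (x + 58.0)² + (y − 58.3)² = 103.05²; (x − 8.9)² + (y − 51.7)² = 55.05².
Subtracting pairs of circle equations eliminates x²+y² and gives linear equations (the radical axes):
-252.0 x + 159.8 y = -6791.23
-118.2 x + 146.6 y = -3213.22
Solving the 2×2 system: x ≈ 26.7, y ≈ -0.4 km.
Check against Station 1 (with the unrounded x, y): √((x − 68.0)²+(y + 21.6)²) = 46.43 ≈ 46.43 km. ✓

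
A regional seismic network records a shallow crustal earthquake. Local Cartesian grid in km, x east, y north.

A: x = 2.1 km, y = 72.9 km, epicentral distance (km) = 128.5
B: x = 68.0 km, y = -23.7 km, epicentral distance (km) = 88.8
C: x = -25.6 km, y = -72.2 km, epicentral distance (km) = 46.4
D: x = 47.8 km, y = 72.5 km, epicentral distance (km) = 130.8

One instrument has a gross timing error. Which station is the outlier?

Solve using three stations at a time. Using A, C, D (subtract circle equations pairwise → linear system) gives (x, y) ≈ (17.3, -54.7).
Distances from that point to each station vs reported:
  A: calculated 128.5 vs reported 128.5 → residual 0.0 km
  B: calculated 59.4 vs reported 88.8 → residual 29.4 km
  C: calculated 46.3 vs reported 46.4 → residual 0.1 km
  D: calculated 130.8 vs reported 130.8 → residual 0.0 km
A, C, D are mutually consistent (residuals ≈ 0); B is off by 29.4 km.

B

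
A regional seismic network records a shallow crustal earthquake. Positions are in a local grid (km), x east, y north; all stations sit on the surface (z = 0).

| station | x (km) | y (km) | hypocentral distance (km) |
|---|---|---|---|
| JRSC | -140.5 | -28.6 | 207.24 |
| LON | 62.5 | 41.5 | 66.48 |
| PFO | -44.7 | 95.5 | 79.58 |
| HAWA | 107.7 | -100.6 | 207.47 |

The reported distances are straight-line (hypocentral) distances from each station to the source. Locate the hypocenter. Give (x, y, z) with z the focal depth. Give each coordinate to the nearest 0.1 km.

Each station gives a sphere (x−x_i)² + (y−y_i)² + z² = d_i² (stations at z=0).
Subtracting the JRSC sphere from LON and PFO: z² cancels, leaving linear equations in x and y:
406.0 x + 140.2 y = 23599.12
191.6 x + 248.2 y = 27175.57
Solving: x ≈ 27.701, y ≈ 88.107 km (keep extra digits for the depth step; rounded: 27.7, 88.1).
Then from the JRSC sphere: z² = 207.24² − (x + 140.5)² − (y + 28.6)² with x = 27.701, y = 88.107, so z ≈ 32.192 ≈ 32.2 km.

x ≈ 27.7 km, y ≈ 88.1 km, depth ≈ 32.2 km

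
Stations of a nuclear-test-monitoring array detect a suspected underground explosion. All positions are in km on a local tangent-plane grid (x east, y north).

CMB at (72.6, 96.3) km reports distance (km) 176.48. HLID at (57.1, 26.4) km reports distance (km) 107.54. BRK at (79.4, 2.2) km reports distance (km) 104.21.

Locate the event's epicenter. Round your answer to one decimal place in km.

Circle about each station: (x − 72.6)² + (y − 96.3)² = 176.48²; (x − 57.1)² + (y − 26.4)² = 107.54²; (x − 79.4)² + (y − 2.2)² = 104.21².
Subtracting pairs of circle equations eliminates x²+y² and gives linear equations (the radical axes):
-31.0 x − 139.8 y = 8993.26
13.6 x − 188.2 y = 12050.22
Solving the 2×2 system: x ≈ -1.0, y ≈ -64.1 km.
Check against CMB (with the unrounded x, y): √((x − 72.6)²+(y − 96.3)²) = 176.49 ≈ 176.48 km. ✓

x ≈ -1.0 km, y ≈ -64.1 km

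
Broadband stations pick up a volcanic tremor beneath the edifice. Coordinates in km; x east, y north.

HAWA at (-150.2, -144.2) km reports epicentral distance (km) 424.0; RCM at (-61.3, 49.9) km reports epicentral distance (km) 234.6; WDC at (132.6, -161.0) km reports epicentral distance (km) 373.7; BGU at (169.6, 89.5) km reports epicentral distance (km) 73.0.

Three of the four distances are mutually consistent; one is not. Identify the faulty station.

Solve using three stations at a time. Using HAWA, RCM, BGU (subtract circle equations pairwise → linear system) gives (x, y) ≈ (146.5, 158.6).
Distances from that point to each station vs reported:
  HAWA: calculated 424.0 vs reported 424.0 → residual 0.0 km
  RCM: calculated 234.6 vs reported 234.6 → residual 0.0 km
  WDC: calculated 319.9 vs reported 373.7 → residual 53.8 km
  BGU: calculated 72.9 vs reported 73.0 → residual 0.1 km
HAWA, RCM, BGU are mutually consistent (residuals ≈ 0); WDC is off by 53.8 km.

WDC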